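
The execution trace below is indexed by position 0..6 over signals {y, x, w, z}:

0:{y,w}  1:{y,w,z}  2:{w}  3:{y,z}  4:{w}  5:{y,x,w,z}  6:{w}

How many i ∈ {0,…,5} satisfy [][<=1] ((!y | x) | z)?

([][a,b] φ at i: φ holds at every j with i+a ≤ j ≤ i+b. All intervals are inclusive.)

Evaluate at each i in [0,5]:
  i=0: ✗ (fails at j=0)
  i=1: ✓ (all of [1,2])
  i=2: ✓ (all of [2,3])
  i=3: ✓ (all of [3,4])
  i=4: ✓ (all of [4,5])
  i=5: ✓ (all of [5,6])
Positions where it holds: {1, 2, 3, 4, 5} → 5.

5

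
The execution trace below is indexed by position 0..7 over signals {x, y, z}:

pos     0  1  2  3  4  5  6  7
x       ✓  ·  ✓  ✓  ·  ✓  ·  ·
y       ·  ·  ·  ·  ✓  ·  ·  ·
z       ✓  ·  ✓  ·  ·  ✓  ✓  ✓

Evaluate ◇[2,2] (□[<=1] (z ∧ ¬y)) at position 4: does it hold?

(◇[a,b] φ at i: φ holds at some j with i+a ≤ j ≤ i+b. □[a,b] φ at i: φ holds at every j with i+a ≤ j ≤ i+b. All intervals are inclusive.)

Holds

Check □[<=1] (z ∧ ¬y) at each j in [6,6]:
  j=6: holds on [6,7]
Found at j=6 → formula holds.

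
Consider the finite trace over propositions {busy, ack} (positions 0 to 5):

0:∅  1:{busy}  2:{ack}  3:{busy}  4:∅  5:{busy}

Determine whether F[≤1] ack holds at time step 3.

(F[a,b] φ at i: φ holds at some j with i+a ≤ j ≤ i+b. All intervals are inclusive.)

Check ack at each j in [3,4]:
  j=3: false
  j=4: false
No position in the window satisfies it → formula fails.

False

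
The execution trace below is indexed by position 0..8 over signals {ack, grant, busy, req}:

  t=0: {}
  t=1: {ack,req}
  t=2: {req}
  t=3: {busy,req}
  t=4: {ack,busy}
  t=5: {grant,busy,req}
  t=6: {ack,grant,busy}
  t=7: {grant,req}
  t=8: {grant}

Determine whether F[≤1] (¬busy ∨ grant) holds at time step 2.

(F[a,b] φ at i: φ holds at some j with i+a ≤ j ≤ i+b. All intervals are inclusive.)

Yes

Check (¬busy ∨ grant) at each j in [2,3]:
  j=2: true
  j=3: false
Found at j=2 → formula holds.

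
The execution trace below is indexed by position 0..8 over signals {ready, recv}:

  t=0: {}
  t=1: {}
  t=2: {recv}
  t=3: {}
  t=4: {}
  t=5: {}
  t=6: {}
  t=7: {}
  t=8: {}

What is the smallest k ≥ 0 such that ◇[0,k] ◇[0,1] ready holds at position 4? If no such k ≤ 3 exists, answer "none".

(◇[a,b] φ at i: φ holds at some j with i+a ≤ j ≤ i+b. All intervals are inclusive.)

none

Scan j = 4,5,… for ◇[0,1] ready:
  j=4: fails
  j=5: fails
  j=6: fails
  j=7: fails
No j in [4,7] satisfies it → none.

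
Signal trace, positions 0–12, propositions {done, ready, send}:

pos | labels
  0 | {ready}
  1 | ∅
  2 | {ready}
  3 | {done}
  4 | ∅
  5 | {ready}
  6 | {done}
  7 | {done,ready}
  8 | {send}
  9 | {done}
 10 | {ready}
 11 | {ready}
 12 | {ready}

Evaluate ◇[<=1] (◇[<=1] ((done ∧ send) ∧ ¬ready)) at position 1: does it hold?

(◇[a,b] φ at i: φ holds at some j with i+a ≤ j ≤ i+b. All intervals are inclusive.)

Check ◇[<=1] ((done ∧ send) ∧ ¬ready) at each j in [1,2]:
  j=1: fails (none in [1,2])
  j=2: fails (none in [2,3])
No position in the window satisfies it → formula fails.

False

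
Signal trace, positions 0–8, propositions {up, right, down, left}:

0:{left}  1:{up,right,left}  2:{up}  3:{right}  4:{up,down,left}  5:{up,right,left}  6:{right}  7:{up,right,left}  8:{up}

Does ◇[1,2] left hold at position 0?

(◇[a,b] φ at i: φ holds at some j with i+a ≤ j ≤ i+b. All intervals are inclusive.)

Check left at each j in [1,2]:
  j=1: true
  j=2: false
Found at j=1 → formula holds.

Yes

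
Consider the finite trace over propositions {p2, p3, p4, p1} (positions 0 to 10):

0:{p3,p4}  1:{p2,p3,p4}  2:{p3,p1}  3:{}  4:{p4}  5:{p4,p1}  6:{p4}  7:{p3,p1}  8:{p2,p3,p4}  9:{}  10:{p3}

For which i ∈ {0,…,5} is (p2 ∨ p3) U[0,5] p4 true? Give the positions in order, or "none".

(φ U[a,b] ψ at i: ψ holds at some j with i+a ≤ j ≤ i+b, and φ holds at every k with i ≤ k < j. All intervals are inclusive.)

0, 1, 4, 5

Evaluate at each i in [0,5]:
  i=0: ✓ (rhs at j=0)
  i=1: ✓ (rhs at j=1)
  i=2: ✗ (lhs fails at k=3 before rhs at j=4)
  i=3: ✗ (lhs fails at k=3 before rhs at j=4)
  i=4: ✓ (rhs at j=4)
  i=5: ✓ (rhs at j=5)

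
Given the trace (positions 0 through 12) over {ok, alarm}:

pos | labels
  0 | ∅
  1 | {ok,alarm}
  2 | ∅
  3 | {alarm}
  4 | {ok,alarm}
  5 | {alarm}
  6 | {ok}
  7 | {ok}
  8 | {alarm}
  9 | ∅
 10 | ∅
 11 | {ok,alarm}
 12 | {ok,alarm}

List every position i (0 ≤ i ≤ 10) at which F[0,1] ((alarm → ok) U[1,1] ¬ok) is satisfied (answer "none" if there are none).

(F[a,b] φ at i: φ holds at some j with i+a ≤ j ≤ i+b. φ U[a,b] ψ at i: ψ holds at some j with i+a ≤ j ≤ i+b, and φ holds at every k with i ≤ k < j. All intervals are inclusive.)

0, 1, 2, 3, 4, 6, 7, 8, 9

Evaluate at each i in [0,10]:
  i=0: ✓ (witness j=1)
  i=1: ✓ (witness j=1)
  i=2: ✓ (witness j=2)
  i=3: ✓ (witness j=4)
  i=4: ✓ (witness j=4)
  i=5: ✗ (none in [5,6])
  i=6: ✓ (witness j=7)
  i=7: ✓ (witness j=7)
  i=8: ✓ (witness j=9)
  i=9: ✓ (witness j=9)
  i=10: ✗ (none in [10,11])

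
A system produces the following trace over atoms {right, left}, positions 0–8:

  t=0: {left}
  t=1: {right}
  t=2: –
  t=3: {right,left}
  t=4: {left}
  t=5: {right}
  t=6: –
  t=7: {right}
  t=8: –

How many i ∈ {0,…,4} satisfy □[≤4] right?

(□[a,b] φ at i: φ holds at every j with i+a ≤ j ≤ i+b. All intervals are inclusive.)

0

Evaluate at each i in [0,4]:
  i=0: ✗ (fails at j=0)
  i=1: ✗ (fails at j=2)
  i=2: ✗ (fails at j=2)
  i=3: ✗ (fails at j=4)
  i=4: ✗ (fails at j=4)
Positions where it holds: {} → 0.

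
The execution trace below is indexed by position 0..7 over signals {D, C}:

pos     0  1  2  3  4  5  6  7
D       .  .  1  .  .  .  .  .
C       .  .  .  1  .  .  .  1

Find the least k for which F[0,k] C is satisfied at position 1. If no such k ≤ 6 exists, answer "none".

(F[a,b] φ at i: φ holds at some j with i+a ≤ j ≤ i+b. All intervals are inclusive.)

2

Scan j = 1,2,… for C:
  j=1: fails
  j=2: fails
  j=3: holds
First hit at j=3, so smallest k = 3-1 = 2.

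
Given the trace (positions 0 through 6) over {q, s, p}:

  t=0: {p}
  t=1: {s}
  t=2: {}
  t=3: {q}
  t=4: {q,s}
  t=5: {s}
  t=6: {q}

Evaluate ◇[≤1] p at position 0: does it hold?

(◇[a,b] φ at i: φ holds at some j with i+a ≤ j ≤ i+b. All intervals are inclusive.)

Holds

Check p at each j in [0,1]:
  j=0: true
  j=1: false
Found at j=0 → formula holds.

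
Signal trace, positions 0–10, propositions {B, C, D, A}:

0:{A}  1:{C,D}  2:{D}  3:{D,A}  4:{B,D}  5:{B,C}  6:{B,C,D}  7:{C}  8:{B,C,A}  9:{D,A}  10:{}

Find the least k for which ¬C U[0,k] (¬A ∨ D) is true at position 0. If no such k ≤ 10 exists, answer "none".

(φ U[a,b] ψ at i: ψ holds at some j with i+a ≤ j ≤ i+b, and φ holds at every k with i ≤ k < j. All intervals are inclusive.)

1

Need earliest j ≥ 0 with (¬A ∨ D), and ¬C at every k in [0,j-1].
  j=0: rhs fails.
  j=1: rhs holds; lhs holds on [0,0]. k = 1.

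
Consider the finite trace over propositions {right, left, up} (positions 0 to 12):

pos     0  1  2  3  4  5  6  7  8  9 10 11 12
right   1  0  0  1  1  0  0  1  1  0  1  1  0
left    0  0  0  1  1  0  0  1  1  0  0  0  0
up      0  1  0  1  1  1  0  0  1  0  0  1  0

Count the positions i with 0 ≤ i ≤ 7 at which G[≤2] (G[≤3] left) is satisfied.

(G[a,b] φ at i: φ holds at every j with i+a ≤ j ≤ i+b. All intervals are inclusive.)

Evaluate at each i in [0,7]:
  i=0: ✗ (fails at j=0)
  i=1: ✗ (fails at j=1)
  i=2: ✗ (fails at j=2)
  i=3: ✗ (fails at j=3)
  i=4: ✗ (fails at j=4)
  i=5: ✗ (fails at j=5)
  i=6: ✗ (fails at j=6)
  i=7: ✗ (fails at j=7)
Positions where it holds: {} → 0.

0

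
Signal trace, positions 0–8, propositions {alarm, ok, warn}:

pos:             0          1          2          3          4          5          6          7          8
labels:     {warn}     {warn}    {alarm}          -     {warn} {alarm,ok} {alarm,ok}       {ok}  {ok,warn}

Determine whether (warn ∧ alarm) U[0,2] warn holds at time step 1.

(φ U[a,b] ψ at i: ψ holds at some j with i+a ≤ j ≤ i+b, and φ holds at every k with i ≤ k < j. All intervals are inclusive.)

Need some j in [1,3] with warn, and (warn ∧ alarm) at every k in [1,j-1].
  j=1: warn holds; no prefix to check → satisfied.

True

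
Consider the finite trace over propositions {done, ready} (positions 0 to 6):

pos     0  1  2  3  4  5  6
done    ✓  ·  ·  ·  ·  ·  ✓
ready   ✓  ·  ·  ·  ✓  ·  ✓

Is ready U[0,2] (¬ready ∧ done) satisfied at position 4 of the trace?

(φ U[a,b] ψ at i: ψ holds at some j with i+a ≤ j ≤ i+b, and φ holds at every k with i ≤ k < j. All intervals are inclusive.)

Need some j in [4,6] with (¬ready ∧ done), and ready at every k in [4,j-1].
  j=4: (¬ready ∧ done) false.
  j=5: (¬ready ∧ done) false.
  j=6: (¬ready ∧ done) false.
No j in the window works → until fails.

Does not hold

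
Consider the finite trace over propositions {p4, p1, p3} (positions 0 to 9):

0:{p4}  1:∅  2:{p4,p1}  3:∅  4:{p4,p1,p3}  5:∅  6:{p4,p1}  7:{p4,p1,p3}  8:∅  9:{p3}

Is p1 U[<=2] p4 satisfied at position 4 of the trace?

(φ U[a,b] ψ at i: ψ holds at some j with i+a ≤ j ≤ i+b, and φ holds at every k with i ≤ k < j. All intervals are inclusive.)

Holds

Need some j in [4,6] with p4, and p1 at every k in [4,j-1].
  j=4: p4 holds; no prefix to check → satisfied.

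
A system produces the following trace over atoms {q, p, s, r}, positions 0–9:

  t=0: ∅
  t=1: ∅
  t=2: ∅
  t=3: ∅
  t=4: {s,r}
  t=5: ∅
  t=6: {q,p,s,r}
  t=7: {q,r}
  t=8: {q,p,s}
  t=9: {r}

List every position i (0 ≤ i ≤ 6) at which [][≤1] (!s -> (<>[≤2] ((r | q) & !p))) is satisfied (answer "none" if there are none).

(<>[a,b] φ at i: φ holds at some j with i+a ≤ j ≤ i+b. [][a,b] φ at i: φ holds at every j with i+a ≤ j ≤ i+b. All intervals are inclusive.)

Evaluate at each i in [0,6]:
  i=0: ✗ (fails at j=0)
  i=1: ✗ (fails at j=1)
  i=2: ✓ (all of [2,3])
  i=3: ✓ (all of [3,4])
  i=4: ✓ (all of [4,5])
  i=5: ✓ (all of [5,6])
  i=6: ✓ (all of [6,7])

2, 3, 4, 5, 6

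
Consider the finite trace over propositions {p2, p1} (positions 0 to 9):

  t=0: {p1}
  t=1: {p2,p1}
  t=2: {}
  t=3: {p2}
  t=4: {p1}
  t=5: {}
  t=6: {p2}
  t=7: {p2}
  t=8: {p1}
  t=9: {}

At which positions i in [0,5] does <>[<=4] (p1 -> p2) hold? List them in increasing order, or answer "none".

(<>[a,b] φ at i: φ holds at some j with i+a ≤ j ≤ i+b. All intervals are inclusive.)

0, 1, 2, 3, 4, 5

Evaluate at each i in [0,5]:
  i=0: ✓ (witness j=1)
  i=1: ✓ (witness j=1)
  i=2: ✓ (witness j=2)
  i=3: ✓ (witness j=3)
  i=4: ✓ (witness j=5)
  i=5: ✓ (witness j=5)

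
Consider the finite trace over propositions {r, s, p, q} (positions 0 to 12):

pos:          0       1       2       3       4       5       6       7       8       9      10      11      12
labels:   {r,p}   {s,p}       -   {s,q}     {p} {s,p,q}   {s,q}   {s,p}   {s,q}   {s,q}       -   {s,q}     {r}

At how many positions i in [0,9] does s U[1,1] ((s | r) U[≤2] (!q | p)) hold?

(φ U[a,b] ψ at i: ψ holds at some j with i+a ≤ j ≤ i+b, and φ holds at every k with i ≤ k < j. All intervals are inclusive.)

7

Evaluate at each i in [0,9]:
  i=0: ✗ (lhs fails at k=0 before rhs at j=1)
  i=1: ✓ (rhs at j=2; lhs holds on [1,1])
  i=2: ✗ (lhs fails at k=2 before rhs at j=3)
  i=3: ✓ (rhs at j=4; lhs holds on [3,3])
  i=4: ✗ (lhs fails at k=4 before rhs at j=5)
  i=5: ✓ (rhs at j=6; lhs holds on [5,5])
  i=6: ✓ (rhs at j=7; lhs holds on [6,6])
  i=7: ✓ (rhs at j=8; lhs holds on [7,7])
  i=8: ✓ (rhs at j=9; lhs holds on [8,8])
  i=9: ✓ (rhs at j=10; lhs holds on [9,9])
Positions where it holds: {1, 3, 5, 6, 7, 8, 9} → 7.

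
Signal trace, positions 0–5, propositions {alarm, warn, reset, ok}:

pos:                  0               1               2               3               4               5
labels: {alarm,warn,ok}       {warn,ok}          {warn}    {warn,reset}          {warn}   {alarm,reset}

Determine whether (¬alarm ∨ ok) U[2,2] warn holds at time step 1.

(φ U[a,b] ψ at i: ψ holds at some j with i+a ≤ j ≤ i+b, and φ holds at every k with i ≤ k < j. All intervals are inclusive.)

Yes

Need some j in [3,3] with warn, and (¬alarm ∨ ok) at every k in [1,j-1].
  j=3: warn holds; (¬alarm ∨ ok) holds at every k in [1,2] → satisfied.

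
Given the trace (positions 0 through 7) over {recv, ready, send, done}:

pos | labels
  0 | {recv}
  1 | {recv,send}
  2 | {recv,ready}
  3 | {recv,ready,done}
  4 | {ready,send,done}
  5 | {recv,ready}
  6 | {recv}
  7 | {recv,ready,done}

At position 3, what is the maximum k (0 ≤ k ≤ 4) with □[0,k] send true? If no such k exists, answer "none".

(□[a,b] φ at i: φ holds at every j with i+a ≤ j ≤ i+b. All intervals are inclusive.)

send must hold from j=3 onward; find where it first fails.
  j=3: fails → no k works.

none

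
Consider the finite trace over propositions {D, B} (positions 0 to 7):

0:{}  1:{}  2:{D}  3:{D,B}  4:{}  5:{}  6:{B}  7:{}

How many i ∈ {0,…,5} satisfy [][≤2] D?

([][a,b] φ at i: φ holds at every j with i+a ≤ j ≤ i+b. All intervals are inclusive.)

0

Evaluate at each i in [0,5]:
  i=0: ✗ (fails at j=0)
  i=1: ✗ (fails at j=1)
  i=2: ✗ (fails at j=4)
  i=3: ✗ (fails at j=4)
  i=4: ✗ (fails at j=4)
  i=5: ✗ (fails at j=5)
Positions where it holds: {} → 0.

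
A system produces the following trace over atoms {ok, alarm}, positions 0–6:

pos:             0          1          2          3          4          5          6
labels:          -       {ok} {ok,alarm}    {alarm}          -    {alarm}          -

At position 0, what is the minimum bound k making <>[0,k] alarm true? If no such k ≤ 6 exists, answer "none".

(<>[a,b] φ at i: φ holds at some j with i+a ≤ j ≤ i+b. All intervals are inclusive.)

Scan j = 0,1,… for alarm:
  j=0: fails
  j=1: fails
  j=2: holds
First hit at j=2, so smallest k = 2-0 = 2.

2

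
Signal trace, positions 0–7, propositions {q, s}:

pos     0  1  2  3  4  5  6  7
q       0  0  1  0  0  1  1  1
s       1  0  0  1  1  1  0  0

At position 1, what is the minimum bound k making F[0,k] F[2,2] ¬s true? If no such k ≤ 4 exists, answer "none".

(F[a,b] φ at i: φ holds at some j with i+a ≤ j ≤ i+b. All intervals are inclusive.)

3

Scan j = 1,2,… for F[2,2] ¬s:
  j=1: fails
  j=2: fails
  j=3: fails
  j=4: holds
First hit at j=4, so smallest k = 4-1 = 3.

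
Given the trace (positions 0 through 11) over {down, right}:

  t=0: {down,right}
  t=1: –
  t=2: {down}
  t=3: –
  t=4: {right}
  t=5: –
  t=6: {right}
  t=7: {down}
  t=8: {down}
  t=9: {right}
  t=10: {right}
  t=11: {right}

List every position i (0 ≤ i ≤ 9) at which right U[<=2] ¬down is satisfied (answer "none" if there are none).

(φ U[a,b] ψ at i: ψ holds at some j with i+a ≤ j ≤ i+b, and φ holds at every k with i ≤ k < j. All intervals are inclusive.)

0, 1, 3, 4, 5, 6, 9

Evaluate at each i in [0,9]:
  i=0: ✓ (rhs at j=1; lhs holds on [0,0])
  i=1: ✓ (rhs at j=1)
  i=2: ✗ (lhs fails at k=2 before rhs at j=3)
  i=3: ✓ (rhs at j=3)
  i=4: ✓ (rhs at j=4)
  i=5: ✓ (rhs at j=5)
  i=6: ✓ (rhs at j=6)
  i=7: ✗ (lhs fails at k=7 before rhs at j=9)
  i=8: ✗ (lhs fails at k=8 before rhs at j=9)
  i=9: ✓ (rhs at j=9)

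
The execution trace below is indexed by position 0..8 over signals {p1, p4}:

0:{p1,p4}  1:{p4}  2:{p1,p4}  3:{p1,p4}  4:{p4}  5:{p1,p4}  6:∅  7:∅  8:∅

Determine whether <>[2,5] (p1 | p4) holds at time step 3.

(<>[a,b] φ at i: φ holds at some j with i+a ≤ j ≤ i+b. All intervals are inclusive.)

True

Check (p1 | p4) at each j in [5,8]:
  j=5: true
  j=6: false
  j=7: false
  j=8: false
Found at j=5 → formula holds.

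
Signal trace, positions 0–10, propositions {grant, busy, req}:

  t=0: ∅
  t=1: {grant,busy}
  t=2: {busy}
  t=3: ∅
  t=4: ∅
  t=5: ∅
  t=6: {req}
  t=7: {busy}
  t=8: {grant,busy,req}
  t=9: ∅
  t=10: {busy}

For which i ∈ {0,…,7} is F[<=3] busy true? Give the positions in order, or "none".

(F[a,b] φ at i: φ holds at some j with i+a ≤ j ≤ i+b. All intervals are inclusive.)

Evaluate at each i in [0,7]:
  i=0: ✓ (witness j=1)
  i=1: ✓ (witness j=1)
  i=2: ✓ (witness j=2)
  i=3: ✗ (none in [3,6])
  i=4: ✓ (witness j=7)
  i=5: ✓ (witness j=7)
  i=6: ✓ (witness j=7)
  i=7: ✓ (witness j=7)

0, 1, 2, 4, 5, 6, 7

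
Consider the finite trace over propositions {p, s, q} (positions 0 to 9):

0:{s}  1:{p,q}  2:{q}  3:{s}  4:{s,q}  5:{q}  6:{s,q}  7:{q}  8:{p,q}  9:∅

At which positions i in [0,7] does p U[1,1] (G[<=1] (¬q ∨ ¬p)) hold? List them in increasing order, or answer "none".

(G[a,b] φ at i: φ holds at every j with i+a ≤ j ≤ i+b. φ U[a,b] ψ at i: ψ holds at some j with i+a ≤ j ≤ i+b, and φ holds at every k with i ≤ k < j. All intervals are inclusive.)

1

Evaluate at each i in [0,7]:
  i=0: ✗ (no rhs in [1,1])
  i=1: ✓ (rhs at j=2; lhs holds on [1,1])
  i=2: ✗ (lhs fails at k=2 before rhs at j=3)
  i=3: ✗ (lhs fails at k=3 before rhs at j=4)
  i=4: ✗ (lhs fails at k=4 before rhs at j=5)
  i=5: ✗ (lhs fails at k=5 before rhs at j=6)
  i=6: ✗ (no rhs in [7,7])
  i=7: ✗ (no rhs in [8,8])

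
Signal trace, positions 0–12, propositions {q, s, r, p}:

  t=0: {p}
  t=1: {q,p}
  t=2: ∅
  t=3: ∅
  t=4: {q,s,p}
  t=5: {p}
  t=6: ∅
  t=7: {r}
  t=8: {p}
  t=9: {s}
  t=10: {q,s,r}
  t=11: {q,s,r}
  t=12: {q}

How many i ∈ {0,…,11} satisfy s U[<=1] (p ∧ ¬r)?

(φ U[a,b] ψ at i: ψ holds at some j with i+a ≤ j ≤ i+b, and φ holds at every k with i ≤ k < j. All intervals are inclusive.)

5

Evaluate at each i in [0,11]:
  i=0: ✓ (rhs at j=0)
  i=1: ✓ (rhs at j=1)
  i=2: ✗ (no rhs in [2,3])
  i=3: ✗ (lhs fails at k=3 before rhs at j=4)
  i=4: ✓ (rhs at j=4)
  i=5: ✓ (rhs at j=5)
  i=6: ✗ (no rhs in [6,7])
  i=7: ✗ (lhs fails at k=7 before rhs at j=8)
  i=8: ✓ (rhs at j=8)
  i=9: ✗ (no rhs in [9,10])
  i=10: ✗ (no rhs in [10,11])
  i=11: ✗ (no rhs in [11,12])
Positions where it holds: {0, 1, 4, 5, 8} → 5.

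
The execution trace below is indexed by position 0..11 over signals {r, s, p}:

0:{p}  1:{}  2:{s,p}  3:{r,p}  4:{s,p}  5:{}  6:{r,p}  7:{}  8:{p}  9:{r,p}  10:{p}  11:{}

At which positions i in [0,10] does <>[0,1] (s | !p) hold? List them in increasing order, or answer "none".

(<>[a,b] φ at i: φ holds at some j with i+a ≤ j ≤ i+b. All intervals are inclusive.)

Evaluate at each i in [0,10]:
  i=0: ✓ (witness j=1)
  i=1: ✓ (witness j=1)
  i=2: ✓ (witness j=2)
  i=3: ✓ (witness j=4)
  i=4: ✓ (witness j=4)
  i=5: ✓ (witness j=5)
  i=6: ✓ (witness j=7)
  i=7: ✓ (witness j=7)
  i=8: ✗ (none in [8,9])
  i=9: ✗ (none in [9,10])
  i=10: ✓ (witness j=11)

0, 1, 2, 3, 4, 5, 6, 7, 10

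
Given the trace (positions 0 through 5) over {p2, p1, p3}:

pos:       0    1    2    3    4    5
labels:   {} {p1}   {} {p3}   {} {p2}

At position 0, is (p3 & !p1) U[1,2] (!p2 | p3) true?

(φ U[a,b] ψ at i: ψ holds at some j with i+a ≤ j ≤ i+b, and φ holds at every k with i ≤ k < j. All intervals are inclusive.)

False

Need some j in [1,2] with (!p2 | p3), and (p3 & !p1) at every k in [0,j-1].
  j=1: (!p2 | p3) holds, but (p3 & !p1) fails at k=0 → not this j.
  j=2: (!p2 | p3) holds, but (p3 & !p1) fails at k=0 → not this j.
No j in the window works → until fails.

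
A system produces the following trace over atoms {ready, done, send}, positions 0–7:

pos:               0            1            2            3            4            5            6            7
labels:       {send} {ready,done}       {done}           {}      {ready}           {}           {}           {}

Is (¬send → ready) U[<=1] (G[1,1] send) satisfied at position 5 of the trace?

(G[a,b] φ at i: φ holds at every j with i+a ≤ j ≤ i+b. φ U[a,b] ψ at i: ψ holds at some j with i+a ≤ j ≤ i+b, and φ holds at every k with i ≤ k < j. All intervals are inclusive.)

Need some j in [5,6] with G[1,1] send, and (¬send → ready) at every k in [5,j-1].
  j=5: G[1,1] send — fails at 6.
  j=6: G[1,1] send — fails at 7.
No j in the window works → until fails.

False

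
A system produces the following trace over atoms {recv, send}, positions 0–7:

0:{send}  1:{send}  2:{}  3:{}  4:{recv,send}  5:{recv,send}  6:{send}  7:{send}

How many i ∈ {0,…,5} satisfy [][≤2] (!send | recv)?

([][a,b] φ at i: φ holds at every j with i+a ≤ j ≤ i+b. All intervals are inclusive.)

Evaluate at each i in [0,5]:
  i=0: ✗ (fails at j=0)
  i=1: ✗ (fails at j=1)
  i=2: ✓ (all of [2,4])
  i=3: ✓ (all of [3,5])
  i=4: ✗ (fails at j=6)
  i=5: ✗ (fails at j=6)
Positions where it holds: {2, 3} → 2.

2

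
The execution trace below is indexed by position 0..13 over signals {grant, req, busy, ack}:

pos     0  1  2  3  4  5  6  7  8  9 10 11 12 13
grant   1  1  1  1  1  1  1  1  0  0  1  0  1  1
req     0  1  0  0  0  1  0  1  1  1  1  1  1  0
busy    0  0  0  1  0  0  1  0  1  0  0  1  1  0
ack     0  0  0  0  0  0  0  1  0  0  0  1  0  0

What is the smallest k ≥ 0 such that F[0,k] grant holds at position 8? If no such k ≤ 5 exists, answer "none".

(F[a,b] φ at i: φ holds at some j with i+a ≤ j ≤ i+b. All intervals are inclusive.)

Scan j = 8,9,… for grant:
  j=8: fails
  j=9: fails
  j=10: holds
First hit at j=10, so smallest k = 10-8 = 2.

2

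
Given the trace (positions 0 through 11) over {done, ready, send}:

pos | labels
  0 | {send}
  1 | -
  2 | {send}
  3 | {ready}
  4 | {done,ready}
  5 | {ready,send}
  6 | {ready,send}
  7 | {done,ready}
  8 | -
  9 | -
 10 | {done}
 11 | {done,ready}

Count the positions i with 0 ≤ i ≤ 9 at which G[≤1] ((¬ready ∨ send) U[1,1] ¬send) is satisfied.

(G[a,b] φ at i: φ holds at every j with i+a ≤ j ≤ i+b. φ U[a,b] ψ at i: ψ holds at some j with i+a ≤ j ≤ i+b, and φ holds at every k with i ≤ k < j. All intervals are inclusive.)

Evaluate at each i in [0,9]:
  i=0: ✗ (fails at j=1)
  i=1: ✗ (fails at j=1)
  i=2: ✗ (fails at j=3)
  i=3: ✗ (fails at j=3)
  i=4: ✗ (fails at j=4)
  i=5: ✗ (fails at j=5)
  i=6: ✗ (fails at j=7)
  i=7: ✗ (fails at j=7)
  i=8: ✓ (all of [8,9])
  i=9: ✓ (all of [9,10])
Positions where it holds: {8, 9} → 2.

2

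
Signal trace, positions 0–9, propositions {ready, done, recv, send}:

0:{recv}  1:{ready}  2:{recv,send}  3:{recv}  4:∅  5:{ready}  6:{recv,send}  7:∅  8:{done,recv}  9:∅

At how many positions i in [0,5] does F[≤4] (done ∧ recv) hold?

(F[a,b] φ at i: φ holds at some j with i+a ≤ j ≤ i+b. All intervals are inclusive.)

Evaluate at each i in [0,5]:
  i=0: ✗ (none in [0,4])
  i=1: ✗ (none in [1,5])
  i=2: ✗ (none in [2,6])
  i=3: ✗ (none in [3,7])
  i=4: ✓ (witness j=8)
  i=5: ✓ (witness j=8)
Positions where it holds: {4, 5} → 2.

2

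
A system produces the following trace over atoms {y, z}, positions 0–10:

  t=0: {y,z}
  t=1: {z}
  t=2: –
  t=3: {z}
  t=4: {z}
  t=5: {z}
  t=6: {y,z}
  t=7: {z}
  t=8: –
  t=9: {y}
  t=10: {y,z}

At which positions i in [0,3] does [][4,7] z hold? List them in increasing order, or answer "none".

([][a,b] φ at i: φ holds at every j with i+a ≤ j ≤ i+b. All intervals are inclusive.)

Evaluate at each i in [0,3]:
  i=0: ✓ (all of [4,7])
  i=1: ✗ (fails at j=8)
  i=2: ✗ (fails at j=8)
  i=3: ✗ (fails at j=8)

0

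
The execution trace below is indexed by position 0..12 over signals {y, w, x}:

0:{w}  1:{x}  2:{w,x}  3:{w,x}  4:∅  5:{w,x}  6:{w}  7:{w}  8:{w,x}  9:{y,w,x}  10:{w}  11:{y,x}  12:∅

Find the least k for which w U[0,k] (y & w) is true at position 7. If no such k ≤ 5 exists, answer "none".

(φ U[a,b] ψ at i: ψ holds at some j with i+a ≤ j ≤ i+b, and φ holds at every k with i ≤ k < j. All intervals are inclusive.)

Need earliest j ≥ 7 with (y & w), and w at every k in [7,j-1].
  j=7: rhs fails.
  j=8: rhs fails.
  j=9: rhs holds; lhs holds on [7,8]. k = 2.

2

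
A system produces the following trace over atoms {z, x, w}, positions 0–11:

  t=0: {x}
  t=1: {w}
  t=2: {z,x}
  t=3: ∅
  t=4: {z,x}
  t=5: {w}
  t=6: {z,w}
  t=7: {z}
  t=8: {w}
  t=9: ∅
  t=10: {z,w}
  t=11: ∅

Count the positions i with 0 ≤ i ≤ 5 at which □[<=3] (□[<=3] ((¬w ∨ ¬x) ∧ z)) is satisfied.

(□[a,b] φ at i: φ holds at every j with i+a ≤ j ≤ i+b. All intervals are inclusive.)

Evaluate at each i in [0,5]:
  i=0: ✗ (fails at j=0)
  i=1: ✗ (fails at j=1)
  i=2: ✗ (fails at j=2)
  i=3: ✗ (fails at j=3)
  i=4: ✗ (fails at j=4)
  i=5: ✗ (fails at j=5)
Positions where it holds: {} → 0.

0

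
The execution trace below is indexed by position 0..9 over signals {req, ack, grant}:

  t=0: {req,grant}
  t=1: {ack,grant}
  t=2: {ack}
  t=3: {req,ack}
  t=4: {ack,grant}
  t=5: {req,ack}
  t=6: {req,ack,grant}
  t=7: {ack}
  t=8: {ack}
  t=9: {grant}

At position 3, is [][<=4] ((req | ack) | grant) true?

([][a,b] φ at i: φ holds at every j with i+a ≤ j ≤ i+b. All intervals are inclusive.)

Check ((req | ack) | grant) at every j in [3,7]:
  j=3: true
  j=4: true
  j=5: true
  j=6: true
  j=7: true
All positions satisfy it → formula holds.

Holds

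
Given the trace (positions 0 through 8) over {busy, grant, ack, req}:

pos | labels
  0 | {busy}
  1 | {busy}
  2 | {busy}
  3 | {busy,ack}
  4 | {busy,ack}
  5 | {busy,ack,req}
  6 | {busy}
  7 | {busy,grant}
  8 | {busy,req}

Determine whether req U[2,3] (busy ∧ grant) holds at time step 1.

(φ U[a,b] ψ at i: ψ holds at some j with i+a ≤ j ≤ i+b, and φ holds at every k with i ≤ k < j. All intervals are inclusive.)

Does not hold

Need some j in [3,4] with (busy ∧ grant), and req at every k in [1,j-1].
  j=3: (busy ∧ grant) false.
  j=4: (busy ∧ grant) false.
No j in the window works → until fails.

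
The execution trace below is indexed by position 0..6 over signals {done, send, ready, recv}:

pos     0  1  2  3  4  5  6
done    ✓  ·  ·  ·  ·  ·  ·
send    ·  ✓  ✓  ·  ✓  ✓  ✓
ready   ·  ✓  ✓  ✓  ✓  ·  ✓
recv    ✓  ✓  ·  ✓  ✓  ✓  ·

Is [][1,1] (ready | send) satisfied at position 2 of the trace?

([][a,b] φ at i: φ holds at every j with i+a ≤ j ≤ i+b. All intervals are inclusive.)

Check (ready | send) at every j in [3,3]:
  j=3: true
All positions satisfy it → formula holds.

True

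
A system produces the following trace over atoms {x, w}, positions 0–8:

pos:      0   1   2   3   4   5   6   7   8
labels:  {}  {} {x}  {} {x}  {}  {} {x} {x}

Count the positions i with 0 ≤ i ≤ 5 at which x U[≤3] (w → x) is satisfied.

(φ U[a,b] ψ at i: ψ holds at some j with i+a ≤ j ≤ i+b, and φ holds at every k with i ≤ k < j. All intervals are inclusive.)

Evaluate at each i in [0,5]:
  i=0: ✓ (rhs at j=0)
  i=1: ✓ (rhs at j=1)
  i=2: ✓ (rhs at j=2)
  i=3: ✓ (rhs at j=3)
  i=4: ✓ (rhs at j=4)
  i=5: ✓ (rhs at j=5)
Positions where it holds: {0, 1, 2, 3, 4, 5} → 6.

6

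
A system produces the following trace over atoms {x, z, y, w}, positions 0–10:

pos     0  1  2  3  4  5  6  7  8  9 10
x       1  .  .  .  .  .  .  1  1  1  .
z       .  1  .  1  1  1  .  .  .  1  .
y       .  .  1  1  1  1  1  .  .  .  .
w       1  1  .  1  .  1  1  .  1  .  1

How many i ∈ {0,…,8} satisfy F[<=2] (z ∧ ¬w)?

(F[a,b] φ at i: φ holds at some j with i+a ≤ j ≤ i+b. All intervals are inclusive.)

5

Evaluate at each i in [0,8]:
  i=0: ✗ (none in [0,2])
  i=1: ✗ (none in [1,3])
  i=2: ✓ (witness j=4)
  i=3: ✓ (witness j=4)
  i=4: ✓ (witness j=4)
  i=5: ✗ (none in [5,7])
  i=6: ✗ (none in [6,8])
  i=7: ✓ (witness j=9)
  i=8: ✓ (witness j=9)
Positions where it holds: {2, 3, 4, 7, 8} → 5.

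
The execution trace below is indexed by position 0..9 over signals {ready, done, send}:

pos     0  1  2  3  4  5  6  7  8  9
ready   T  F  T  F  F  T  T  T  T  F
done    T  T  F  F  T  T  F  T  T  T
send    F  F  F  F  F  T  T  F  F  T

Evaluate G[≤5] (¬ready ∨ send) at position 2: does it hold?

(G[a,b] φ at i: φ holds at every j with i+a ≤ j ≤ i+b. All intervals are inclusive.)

No

Check (¬ready ∨ send) at every j in [2,7]:
  j=2: false
  j=3: true
  j=4: true
  j=5: true
  j=6: true
  j=7: false
Fails at j=2 → formula fails.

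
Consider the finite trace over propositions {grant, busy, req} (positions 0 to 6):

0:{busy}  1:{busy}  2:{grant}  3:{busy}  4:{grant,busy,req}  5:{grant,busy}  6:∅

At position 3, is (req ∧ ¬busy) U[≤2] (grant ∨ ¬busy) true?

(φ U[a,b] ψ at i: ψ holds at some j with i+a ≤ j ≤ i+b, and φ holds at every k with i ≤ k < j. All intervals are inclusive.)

False

Need some j in [3,5] with (grant ∨ ¬busy), and (req ∧ ¬busy) at every k in [3,j-1].
  j=3: (grant ∨ ¬busy) false.
  j=4: (grant ∨ ¬busy) holds, but (req ∧ ¬busy) fails at k=3 → not this j.
  j=5: (grant ∨ ¬busy) holds, but (req ∧ ¬busy) fails at k=3 → not this j.
No j in the window works → until fails.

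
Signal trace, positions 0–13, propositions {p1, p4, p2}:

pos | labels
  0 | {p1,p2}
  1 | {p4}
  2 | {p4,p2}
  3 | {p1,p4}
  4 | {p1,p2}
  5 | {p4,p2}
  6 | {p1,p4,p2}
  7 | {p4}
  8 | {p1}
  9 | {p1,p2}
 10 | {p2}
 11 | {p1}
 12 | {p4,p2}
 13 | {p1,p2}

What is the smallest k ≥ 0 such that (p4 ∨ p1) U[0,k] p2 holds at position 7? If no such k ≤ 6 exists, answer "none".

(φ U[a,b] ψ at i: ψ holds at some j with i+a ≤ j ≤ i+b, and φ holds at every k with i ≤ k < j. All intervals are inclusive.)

Need earliest j ≥ 7 with p2, and (p4 ∨ p1) at every k in [7,j-1].
  j=7: rhs fails.
  j=8: rhs fails.
  j=9: rhs holds; lhs holds on [7,8]. k = 2.

2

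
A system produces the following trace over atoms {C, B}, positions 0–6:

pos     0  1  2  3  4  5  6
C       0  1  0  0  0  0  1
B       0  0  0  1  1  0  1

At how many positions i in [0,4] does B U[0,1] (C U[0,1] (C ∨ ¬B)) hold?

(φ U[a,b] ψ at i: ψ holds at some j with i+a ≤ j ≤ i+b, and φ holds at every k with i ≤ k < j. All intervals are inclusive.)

4

Evaluate at each i in [0,4]:
  i=0: ✓ (rhs at j=0)
  i=1: ✓ (rhs at j=1)
  i=2: ✓ (rhs at j=2)
  i=3: ✗ (no rhs in [3,4])
  i=4: ✓ (rhs at j=5; lhs holds on [4,4])
Positions where it holds: {0, 1, 2, 4} → 4.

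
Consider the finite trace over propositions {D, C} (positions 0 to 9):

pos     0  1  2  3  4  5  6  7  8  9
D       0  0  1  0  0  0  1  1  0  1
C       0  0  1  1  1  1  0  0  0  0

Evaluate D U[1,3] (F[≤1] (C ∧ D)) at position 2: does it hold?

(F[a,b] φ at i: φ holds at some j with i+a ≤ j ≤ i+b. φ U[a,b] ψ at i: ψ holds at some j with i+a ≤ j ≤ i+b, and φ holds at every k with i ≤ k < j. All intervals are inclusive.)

Need some j in [3,5] with F[≤1] (C ∧ D), and D at every k in [2,j-1].
  j=3: F[≤1] (C ∧ D) — fails (none in [3,4]).
  j=4: F[≤1] (C ∧ D) — fails (none in [4,5]).
  j=5: F[≤1] (C ∧ D) — fails (none in [5,6]).
No j in the window works → until fails.

No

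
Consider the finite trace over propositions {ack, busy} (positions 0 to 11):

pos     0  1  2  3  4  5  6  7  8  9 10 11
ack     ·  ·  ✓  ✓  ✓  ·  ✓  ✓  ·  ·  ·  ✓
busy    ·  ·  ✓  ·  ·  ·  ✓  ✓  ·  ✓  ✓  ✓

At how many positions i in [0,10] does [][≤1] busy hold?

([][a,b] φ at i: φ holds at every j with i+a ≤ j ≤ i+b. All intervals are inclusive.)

3

Evaluate at each i in [0,10]:
  i=0: ✗ (fails at j=0)
  i=1: ✗ (fails at j=1)
  i=2: ✗ (fails at j=3)
  i=3: ✗ (fails at j=3)
  i=4: ✗ (fails at j=4)
  i=5: ✗ (fails at j=5)
  i=6: ✓ (all of [6,7])
  i=7: ✗ (fails at j=8)
  i=8: ✗ (fails at j=8)
  i=9: ✓ (all of [9,10])
  i=10: ✓ (all of [10,11])
Positions where it holds: {6, 9, 10} → 3.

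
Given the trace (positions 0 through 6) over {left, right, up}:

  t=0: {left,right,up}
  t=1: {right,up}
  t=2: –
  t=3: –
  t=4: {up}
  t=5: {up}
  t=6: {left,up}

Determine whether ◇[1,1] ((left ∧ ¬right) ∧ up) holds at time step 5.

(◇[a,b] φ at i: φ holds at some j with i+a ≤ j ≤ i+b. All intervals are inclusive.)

Check ((left ∧ ¬right) ∧ up) at each j in [6,6]:
  j=6: true
Found at j=6 → formula holds.

Holds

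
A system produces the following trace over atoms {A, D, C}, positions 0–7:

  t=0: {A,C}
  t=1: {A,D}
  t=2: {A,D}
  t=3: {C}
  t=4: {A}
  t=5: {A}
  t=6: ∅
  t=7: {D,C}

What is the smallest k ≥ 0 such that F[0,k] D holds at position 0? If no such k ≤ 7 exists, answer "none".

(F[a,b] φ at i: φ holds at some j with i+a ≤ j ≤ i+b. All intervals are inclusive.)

Scan j = 0,1,… for D:
  j=0: fails
  j=1: holds
First hit at j=1, so smallest k = 1-0 = 1.

1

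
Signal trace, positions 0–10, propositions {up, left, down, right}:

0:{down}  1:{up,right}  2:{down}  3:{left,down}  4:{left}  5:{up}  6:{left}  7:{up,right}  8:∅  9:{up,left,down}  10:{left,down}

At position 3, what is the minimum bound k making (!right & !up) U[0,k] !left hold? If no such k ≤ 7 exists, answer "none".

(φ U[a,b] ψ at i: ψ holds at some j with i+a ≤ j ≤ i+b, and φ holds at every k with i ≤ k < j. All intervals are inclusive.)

Need earliest j ≥ 3 with !left, and (!right & !up) at every k in [3,j-1].
  j=3: rhs fails.
  j=4: rhs fails.
  j=5: rhs holds; lhs holds on [3,4]. k = 2.

2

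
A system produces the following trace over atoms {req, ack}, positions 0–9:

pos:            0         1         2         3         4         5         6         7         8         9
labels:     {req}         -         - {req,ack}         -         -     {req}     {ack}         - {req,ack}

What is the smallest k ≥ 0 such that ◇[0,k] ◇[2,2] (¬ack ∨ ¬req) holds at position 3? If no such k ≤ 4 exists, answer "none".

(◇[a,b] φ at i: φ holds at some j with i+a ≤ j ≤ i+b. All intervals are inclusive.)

0

Scan j = 3,4,… for ◇[2,2] (¬ack ∨ ¬req):
  j=3: holds
First hit at j=3, so smallest k = 3-3 = 0.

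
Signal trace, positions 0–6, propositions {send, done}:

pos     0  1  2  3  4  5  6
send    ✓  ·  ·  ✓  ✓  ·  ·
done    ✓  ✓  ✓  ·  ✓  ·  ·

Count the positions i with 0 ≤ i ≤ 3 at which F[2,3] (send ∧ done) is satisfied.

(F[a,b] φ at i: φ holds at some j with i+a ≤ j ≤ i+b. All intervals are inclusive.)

Evaluate at each i in [0,3]:
  i=0: ✗ (none in [2,3])
  i=1: ✓ (witness j=4)
  i=2: ✓ (witness j=4)
  i=3: ✗ (none in [5,6])
Positions where it holds: {1, 2} → 2.

2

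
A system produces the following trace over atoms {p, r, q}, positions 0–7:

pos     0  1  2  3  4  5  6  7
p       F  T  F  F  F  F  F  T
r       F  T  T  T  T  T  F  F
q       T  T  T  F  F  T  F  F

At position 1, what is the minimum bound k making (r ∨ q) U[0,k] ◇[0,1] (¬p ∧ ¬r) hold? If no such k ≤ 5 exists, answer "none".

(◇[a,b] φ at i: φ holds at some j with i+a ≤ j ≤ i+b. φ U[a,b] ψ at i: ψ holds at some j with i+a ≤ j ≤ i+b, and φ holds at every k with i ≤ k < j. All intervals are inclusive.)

4

Need earliest j ≥ 1 with ◇[0,1] (¬p ∧ ¬r), and (r ∨ q) at every k in [1,j-1].
  j=1: rhs fails.
  j=2: rhs fails.
  j=3: rhs fails.
  j=4: rhs fails.
  j=5: rhs holds; lhs holds on [1,4]. k = 4.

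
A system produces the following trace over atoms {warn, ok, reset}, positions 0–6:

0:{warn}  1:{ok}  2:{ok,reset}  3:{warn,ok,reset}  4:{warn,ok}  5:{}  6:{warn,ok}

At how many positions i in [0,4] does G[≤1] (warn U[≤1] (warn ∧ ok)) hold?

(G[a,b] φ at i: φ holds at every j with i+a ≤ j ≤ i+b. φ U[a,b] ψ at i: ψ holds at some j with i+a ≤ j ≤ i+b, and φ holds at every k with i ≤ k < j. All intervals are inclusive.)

Evaluate at each i in [0,4]:
  i=0: ✗ (fails at j=0)
  i=1: ✗ (fails at j=1)
  i=2: ✗ (fails at j=2)
  i=3: ✓ (all of [3,4])
  i=4: ✗ (fails at j=5)
Positions where it holds: {3} → 1.

1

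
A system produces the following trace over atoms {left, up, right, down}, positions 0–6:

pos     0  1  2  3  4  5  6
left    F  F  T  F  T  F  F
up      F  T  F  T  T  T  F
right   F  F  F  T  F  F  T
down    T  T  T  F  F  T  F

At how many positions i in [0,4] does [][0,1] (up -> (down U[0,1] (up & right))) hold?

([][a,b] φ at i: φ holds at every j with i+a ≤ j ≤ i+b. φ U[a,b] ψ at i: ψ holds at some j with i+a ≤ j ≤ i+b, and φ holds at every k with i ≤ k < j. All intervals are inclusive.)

1

Evaluate at each i in [0,4]:
  i=0: ✗ (fails at j=1)
  i=1: ✗ (fails at j=1)
  i=2: ✓ (all of [2,3])
  i=3: ✗ (fails at j=4)
  i=4: ✗ (fails at j=4)
Positions where it holds: {2} → 1.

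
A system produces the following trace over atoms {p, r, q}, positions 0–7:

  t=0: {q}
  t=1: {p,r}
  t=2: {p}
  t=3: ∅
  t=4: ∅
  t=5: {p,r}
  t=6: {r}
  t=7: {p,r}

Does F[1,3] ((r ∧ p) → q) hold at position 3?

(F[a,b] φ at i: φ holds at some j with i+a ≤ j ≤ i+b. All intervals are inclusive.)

Check ((r ∧ p) → q) at each j in [4,6]:
  j=4: true
  j=5: false
  j=6: true
Found at j=4 → formula holds.

Yes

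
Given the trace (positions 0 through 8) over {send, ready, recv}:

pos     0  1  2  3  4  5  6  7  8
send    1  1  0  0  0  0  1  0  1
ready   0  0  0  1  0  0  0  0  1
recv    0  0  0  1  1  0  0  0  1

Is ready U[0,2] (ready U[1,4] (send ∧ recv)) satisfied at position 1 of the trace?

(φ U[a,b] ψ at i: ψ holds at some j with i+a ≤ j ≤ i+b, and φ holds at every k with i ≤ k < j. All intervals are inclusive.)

No

Need some j in [1,3] with (ready U[1,4] (send ∧ recv)), and ready at every k in [1,j-1].
  j=1: (ready U[1,4] (send ∧ recv)) — fails.
  j=2: (ready U[1,4] (send ∧ recv)) — fails.
  j=3: (ready U[1,4] (send ∧ recv)) — fails.
No j in the window works → until fails.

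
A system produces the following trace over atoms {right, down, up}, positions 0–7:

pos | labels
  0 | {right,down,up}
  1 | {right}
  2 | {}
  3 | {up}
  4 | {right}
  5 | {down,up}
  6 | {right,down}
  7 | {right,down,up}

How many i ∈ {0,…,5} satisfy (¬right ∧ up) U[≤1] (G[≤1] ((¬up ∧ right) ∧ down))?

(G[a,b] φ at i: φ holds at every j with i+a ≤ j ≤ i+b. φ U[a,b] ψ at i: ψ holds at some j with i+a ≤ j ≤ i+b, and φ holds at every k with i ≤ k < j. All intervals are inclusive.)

0

Evaluate at each i in [0,5]:
  i=0: ✗ (no rhs in [0,1])
  i=1: ✗ (no rhs in [1,2])
  i=2: ✗ (no rhs in [2,3])
  i=3: ✗ (no rhs in [3,4])
  i=4: ✗ (no rhs in [4,5])
  i=5: ✗ (no rhs in [5,6])
Positions where it holds: {} → 0.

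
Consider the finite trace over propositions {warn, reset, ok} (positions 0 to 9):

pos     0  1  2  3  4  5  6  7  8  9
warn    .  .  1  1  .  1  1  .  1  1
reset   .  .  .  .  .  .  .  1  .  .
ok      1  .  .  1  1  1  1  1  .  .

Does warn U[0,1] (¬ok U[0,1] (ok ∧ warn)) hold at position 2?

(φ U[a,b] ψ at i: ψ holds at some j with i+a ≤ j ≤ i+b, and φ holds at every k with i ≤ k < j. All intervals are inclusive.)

True

Need some j in [2,3] with (¬ok U[0,1] (ok ∧ warn)), and warn at every k in [2,j-1].
  j=2: (¬ok U[0,1] (ok ∧ warn)) holds; no prefix to check → satisfied.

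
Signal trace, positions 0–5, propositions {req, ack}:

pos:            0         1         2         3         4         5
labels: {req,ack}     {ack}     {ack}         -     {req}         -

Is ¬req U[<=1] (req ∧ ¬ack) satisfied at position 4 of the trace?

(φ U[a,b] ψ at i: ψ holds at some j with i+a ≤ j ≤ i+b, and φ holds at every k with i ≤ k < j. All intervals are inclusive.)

Yes

Need some j in [4,5] with (req ∧ ¬ack), and ¬req at every k in [4,j-1].
  j=4: (req ∧ ¬ack) holds; no prefix to check → satisfied.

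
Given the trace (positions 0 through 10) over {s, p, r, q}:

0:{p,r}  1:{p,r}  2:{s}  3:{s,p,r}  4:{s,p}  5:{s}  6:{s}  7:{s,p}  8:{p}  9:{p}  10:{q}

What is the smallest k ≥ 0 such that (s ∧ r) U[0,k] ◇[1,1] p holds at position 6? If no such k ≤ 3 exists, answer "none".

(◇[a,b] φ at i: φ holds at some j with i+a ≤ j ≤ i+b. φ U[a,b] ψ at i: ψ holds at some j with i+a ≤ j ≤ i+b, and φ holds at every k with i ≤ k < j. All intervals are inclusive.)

0

Need earliest j ≥ 6 with ◇[1,1] p, and (s ∧ r) at every k in [6,j-1].
  j=6: rhs holds (empty prefix). k = 0.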